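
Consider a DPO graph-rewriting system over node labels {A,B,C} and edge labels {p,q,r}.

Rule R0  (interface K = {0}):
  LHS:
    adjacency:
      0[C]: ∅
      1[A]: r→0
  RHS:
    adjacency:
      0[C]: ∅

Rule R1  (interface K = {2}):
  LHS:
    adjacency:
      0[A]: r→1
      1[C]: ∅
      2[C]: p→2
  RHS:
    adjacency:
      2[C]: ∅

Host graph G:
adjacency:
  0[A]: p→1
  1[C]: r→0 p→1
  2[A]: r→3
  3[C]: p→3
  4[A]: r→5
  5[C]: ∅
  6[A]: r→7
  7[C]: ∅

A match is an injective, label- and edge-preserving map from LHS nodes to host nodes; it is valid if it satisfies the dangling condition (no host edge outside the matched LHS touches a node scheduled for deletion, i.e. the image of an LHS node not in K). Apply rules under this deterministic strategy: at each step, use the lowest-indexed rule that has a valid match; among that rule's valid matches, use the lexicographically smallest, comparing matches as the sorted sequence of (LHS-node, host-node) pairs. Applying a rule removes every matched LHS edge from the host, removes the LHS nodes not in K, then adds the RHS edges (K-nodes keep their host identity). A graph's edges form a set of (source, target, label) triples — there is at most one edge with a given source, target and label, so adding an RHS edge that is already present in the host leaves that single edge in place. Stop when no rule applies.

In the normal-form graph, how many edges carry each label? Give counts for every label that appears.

start.  V:8 E:7  edges: 0-p->1 1-r->0 1-p->1 2-r->3 3-p->3 4-r->5 6-r->7
1. fire R0 via {0↦3, 1↦2}  →  V:7 E:6  edges: 0-p->1 1-r->0 1-p->1 3-p->3 4-r->5 6-r->7
2. fire R0 via {0↦5, 1↦4}  →  V:6 E:5  edges: 0-p->1 1-r->0 1-p->1 3-p->3 6-r->7
3. fire R0 via {0↦7, 1↦6}  →  V:5 E:4  edges: 0-p->1 1-r->0 1-p->1 3-p->3
normal form: no rule applies after step 3
NF edges: [(0, 1, 'p'), (1, 0, 'r'), (1, 1, 'p'), (3, 3, 'p')]

Answer: p:3 r:1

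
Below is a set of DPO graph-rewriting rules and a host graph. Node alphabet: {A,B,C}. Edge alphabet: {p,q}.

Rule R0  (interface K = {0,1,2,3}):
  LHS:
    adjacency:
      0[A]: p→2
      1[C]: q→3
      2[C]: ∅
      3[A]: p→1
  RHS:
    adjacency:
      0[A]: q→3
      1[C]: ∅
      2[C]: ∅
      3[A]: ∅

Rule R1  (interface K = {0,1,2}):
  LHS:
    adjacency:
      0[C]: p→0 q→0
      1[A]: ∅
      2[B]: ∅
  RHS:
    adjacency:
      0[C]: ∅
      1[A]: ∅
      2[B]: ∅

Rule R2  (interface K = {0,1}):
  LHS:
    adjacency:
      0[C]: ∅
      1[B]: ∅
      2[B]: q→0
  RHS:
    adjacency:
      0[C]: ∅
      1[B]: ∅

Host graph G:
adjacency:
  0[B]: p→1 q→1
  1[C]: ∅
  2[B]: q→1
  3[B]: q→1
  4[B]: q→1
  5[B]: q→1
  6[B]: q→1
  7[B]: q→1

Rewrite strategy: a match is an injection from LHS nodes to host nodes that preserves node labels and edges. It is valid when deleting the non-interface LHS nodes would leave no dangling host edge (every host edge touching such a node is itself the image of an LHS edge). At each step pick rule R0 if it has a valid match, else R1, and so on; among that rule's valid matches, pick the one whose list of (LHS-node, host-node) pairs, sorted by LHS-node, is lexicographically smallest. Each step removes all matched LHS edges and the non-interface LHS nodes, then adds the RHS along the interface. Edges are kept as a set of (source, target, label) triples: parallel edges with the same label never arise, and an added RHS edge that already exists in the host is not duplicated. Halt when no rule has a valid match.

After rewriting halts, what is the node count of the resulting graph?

Answer: 2

Rewrite trace:
[0] host  ⇒  8 nodes, 8 edges  {0-p->1 0-q->1 2-q->1 3-q->1 4-q->1 5-q->1 6-q->1 7-q->1}
[1] R2 @ {0↦1, 1↦0, 2↦2}  ⇒  7 nodes, 7 edges  {0-p->1 0-q->1 3-q->1 4-q->1 5-q->1 6-q->1 7-q->1}
[2] R2 @ {0↦1, 1↦0, 2↦3}  ⇒  6 nodes, 6 edges  {0-p->1 0-q->1 4-q->1 5-q->1 6-q->1 7-q->1}
[3] R2 @ {0↦1, 1↦0, 2↦4}  ⇒  5 nodes, 5 edges  {0-p->1 0-q->1 5-q->1 6-q->1 7-q->1}
[4] R2 @ {0↦1, 1↦0, 2↦5}  ⇒  4 nodes, 4 edges  {0-p->1 0-q->1 6-q->1 7-q->1}
[5] R2 @ {0↦1, 1↦0, 2↦6}  ⇒  3 nodes, 3 edges  {0-p->1 0-q->1 7-q->1}
[6] R2 @ {0↦1, 1↦0, 2↦7}  ⇒  2 nodes, 2 edges  {0-p->1 0-q->1}
halt: no rule applies after step 6
NF nodes: {0:B, 1:C}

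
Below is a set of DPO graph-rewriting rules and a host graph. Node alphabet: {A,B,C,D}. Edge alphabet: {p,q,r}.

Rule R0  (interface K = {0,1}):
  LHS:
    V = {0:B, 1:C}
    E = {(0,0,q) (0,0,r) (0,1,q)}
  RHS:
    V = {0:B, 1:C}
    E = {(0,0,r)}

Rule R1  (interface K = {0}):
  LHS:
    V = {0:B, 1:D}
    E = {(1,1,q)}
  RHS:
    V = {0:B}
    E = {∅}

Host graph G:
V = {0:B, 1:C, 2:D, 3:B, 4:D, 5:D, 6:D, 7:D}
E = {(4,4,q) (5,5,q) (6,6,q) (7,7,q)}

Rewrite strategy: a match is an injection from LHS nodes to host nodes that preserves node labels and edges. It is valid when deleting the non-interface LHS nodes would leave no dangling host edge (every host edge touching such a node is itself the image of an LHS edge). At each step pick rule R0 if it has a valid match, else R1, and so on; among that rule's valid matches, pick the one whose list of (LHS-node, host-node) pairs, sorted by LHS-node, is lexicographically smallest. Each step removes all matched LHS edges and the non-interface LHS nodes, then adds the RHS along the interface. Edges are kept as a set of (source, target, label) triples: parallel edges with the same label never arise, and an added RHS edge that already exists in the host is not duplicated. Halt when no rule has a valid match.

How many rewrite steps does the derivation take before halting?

Answer: 4

Derivation:
[0] host  ⇒  8 nodes, 4 edges  {4-q->4 5-q->5 6-q->6 7-q->7}
[1] R1 @ {0↦0, 1↦4}  ⇒  7 nodes, 3 edges  {5-q->5 6-q->6 7-q->7}
[2] R1 @ {0↦0, 1↦5}  ⇒  6 nodes, 2 edges  {6-q->6 7-q->7}
[3] R1 @ {0↦0, 1↦6}  ⇒  5 nodes, 1 edges  {7-q->7}
[4] R1 @ {0↦0, 1↦7}  ⇒  4 nodes, 0 edges  {∅}
normal form: no rule applies after step 4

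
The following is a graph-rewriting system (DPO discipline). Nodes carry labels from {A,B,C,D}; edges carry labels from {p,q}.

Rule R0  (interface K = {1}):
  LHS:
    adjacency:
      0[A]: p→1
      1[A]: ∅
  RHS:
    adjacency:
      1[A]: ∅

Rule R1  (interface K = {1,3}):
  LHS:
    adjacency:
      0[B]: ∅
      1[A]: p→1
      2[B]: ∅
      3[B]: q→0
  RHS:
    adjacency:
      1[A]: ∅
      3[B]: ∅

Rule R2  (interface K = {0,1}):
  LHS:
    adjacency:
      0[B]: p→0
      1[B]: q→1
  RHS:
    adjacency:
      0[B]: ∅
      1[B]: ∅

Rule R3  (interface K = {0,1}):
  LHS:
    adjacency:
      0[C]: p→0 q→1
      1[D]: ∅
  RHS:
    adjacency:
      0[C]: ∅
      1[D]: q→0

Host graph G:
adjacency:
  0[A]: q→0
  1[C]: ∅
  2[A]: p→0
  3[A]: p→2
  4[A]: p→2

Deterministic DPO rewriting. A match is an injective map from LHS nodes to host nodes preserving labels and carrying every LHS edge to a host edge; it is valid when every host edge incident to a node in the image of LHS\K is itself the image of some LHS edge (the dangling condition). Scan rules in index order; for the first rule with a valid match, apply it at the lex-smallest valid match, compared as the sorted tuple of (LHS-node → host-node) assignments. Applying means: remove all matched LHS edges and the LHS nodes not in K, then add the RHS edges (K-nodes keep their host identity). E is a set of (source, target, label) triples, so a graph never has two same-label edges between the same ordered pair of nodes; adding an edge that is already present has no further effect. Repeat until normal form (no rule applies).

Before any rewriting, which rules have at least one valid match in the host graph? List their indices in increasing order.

Answer: [R0]

Steps:
R0: 2 valid matches — {0↦3, 1↦2}, {0↦4, 1↦2}
R1: no valid match — LHS pattern not found
R2: no valid match — LHS pattern not found
R3: no valid match — LHS pattern not found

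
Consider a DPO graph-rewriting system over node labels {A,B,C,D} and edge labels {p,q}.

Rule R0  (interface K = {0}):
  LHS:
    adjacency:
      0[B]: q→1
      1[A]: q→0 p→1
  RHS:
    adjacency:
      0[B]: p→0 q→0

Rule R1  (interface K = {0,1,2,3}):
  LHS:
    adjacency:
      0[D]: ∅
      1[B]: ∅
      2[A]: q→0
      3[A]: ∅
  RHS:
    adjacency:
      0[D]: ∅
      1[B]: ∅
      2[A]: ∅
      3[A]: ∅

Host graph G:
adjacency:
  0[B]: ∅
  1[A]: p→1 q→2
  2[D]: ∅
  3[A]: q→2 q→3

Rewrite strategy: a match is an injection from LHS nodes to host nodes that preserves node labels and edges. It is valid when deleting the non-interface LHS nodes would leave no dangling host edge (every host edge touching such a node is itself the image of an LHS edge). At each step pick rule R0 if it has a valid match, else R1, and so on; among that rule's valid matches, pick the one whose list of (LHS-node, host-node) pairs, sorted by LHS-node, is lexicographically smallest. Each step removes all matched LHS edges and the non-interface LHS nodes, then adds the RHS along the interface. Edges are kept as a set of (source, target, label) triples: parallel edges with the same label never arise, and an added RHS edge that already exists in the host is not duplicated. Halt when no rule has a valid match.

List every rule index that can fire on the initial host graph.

Answer: [R1]

Steps:
R0: no valid match — LHS pattern not found
R1: 2 valid matches — {0↦2, 1↦0, 2↦1, 3↦3}, {0↦2, 1↦0, 2↦3, 3↦1}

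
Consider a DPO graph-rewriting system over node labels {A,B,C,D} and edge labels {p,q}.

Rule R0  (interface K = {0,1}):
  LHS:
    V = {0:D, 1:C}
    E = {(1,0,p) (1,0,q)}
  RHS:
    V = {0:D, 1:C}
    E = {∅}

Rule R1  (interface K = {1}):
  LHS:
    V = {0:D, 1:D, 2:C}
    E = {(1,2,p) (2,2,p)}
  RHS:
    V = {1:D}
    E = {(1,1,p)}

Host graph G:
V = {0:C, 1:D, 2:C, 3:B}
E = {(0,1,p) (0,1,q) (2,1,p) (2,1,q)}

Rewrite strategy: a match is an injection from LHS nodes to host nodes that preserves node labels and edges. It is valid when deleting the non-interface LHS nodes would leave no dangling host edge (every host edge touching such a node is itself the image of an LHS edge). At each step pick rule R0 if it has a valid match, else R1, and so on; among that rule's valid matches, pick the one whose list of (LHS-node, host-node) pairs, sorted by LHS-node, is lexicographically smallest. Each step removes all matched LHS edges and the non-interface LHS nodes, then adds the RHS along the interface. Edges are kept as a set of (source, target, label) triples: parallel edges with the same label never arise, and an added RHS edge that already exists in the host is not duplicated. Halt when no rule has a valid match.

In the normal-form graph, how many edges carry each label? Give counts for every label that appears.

start.  V:4 E:4  edges: 0-p->1 0-q->1 2-p->1 2-q->1
1. fire R0 via {0↦1, 1↦0}  →  V:4 E:2  edges: 2-p->1 2-q->1
2. fire R0 via {0↦1, 1↦2}  →  V:4 E:0  edges: ∅
final graph: no rule applies after step 2
NF edges: []

Answer: (no edges)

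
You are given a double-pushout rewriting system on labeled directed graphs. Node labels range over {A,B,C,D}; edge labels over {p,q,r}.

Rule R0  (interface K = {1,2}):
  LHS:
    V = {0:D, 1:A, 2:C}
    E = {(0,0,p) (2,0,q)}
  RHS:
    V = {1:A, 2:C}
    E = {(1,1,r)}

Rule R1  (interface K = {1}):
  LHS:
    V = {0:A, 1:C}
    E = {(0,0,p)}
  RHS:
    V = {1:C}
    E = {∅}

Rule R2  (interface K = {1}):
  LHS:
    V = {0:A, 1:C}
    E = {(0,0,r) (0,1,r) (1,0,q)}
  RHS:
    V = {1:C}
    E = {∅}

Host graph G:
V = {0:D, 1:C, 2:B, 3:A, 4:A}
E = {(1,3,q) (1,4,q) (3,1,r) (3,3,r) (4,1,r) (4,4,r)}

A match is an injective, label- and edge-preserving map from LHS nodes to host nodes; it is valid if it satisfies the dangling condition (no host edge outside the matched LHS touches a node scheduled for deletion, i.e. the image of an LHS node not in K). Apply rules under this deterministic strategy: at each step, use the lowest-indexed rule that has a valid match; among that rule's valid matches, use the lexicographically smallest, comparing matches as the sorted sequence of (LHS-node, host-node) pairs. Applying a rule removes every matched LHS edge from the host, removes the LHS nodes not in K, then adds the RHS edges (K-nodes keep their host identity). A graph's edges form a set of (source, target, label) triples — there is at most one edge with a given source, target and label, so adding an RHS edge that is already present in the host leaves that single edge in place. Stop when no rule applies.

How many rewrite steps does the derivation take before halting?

Answer: 2

Derivation:
initial: |V|=5 |E|=6  E = 1-q->3 1-q->4 3-r->1 3-r->3 4-r->1 4-r->4
step 1: apply R2 at {0↦3, 1↦1}  → |V|=4 |E|=3  E = 1-q->4 4-r->1 4-r->4
step 2: apply R2 at {0↦4, 1↦1}  → |V|=3 |E|=0  E = ∅
final graph: no rule applies after step 2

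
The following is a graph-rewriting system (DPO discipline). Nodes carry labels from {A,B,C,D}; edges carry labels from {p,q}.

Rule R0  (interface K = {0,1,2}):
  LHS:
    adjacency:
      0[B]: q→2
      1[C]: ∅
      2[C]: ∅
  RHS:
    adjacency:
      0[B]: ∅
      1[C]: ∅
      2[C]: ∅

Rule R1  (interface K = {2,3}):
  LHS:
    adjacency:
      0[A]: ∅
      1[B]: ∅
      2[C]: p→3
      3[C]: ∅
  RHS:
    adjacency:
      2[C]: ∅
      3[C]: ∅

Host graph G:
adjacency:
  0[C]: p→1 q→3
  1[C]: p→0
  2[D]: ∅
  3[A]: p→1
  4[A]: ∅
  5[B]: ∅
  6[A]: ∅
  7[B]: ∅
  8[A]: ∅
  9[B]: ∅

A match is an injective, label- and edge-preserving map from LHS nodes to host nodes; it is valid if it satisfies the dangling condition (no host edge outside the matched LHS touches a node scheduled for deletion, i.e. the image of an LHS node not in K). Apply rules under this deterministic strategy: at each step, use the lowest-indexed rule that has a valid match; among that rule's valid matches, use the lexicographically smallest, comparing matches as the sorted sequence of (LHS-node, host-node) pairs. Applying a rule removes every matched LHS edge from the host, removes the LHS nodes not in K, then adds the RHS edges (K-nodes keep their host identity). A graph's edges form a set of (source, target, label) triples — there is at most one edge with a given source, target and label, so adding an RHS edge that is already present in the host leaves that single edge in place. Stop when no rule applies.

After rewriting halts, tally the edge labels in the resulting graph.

initial: |V|=10 |E|=4  E = 0-p->1 0-q->3 1-p->0 3-p->1
step 1: apply R1 at {0↦4, 1↦5, 2↦0, 3↦1}  → |V|=8 |E|=3  E = 0-q->3 1-p->0 3-p->1
step 2: apply R1 at {0↦6, 1↦7, 2↦1, 3↦0}  → |V|=6 |E|=2  E = 0-q->3 3-p->1
final graph: no rule applies after step 2
NF edges: [(0, 3, 'q'), (3, 1, 'p')]

Answer: p:1 q:1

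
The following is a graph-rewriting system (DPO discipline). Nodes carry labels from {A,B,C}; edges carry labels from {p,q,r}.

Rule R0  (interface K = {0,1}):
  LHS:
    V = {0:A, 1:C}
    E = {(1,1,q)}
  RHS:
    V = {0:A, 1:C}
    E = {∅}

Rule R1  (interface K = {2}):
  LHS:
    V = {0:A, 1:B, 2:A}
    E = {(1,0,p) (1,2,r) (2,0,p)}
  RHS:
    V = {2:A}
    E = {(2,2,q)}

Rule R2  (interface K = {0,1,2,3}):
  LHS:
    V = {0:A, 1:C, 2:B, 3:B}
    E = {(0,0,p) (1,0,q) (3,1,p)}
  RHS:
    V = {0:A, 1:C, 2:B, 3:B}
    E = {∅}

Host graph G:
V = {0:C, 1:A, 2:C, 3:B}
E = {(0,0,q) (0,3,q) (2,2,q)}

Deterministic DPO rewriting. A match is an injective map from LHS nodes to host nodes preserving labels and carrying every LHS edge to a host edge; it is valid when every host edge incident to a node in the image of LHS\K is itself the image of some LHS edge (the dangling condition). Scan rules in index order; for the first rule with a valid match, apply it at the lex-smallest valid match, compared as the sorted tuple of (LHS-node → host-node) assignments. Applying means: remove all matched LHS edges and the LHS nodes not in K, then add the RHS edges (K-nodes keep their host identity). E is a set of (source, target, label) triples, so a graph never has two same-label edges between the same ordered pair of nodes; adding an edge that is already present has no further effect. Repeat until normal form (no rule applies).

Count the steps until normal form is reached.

initial: |V|=4 |E|=3  E = 0-q->0 0-q->3 2-q->2
step 1: apply R0 at {0↦1, 1↦0}  → |V|=4 |E|=2  E = 0-q->3 2-q->2
step 2: apply R0 at {0↦1, 1↦2}  → |V|=4 |E|=1  E = 0-q->3
halt: no rule applies after step 2

Answer: 2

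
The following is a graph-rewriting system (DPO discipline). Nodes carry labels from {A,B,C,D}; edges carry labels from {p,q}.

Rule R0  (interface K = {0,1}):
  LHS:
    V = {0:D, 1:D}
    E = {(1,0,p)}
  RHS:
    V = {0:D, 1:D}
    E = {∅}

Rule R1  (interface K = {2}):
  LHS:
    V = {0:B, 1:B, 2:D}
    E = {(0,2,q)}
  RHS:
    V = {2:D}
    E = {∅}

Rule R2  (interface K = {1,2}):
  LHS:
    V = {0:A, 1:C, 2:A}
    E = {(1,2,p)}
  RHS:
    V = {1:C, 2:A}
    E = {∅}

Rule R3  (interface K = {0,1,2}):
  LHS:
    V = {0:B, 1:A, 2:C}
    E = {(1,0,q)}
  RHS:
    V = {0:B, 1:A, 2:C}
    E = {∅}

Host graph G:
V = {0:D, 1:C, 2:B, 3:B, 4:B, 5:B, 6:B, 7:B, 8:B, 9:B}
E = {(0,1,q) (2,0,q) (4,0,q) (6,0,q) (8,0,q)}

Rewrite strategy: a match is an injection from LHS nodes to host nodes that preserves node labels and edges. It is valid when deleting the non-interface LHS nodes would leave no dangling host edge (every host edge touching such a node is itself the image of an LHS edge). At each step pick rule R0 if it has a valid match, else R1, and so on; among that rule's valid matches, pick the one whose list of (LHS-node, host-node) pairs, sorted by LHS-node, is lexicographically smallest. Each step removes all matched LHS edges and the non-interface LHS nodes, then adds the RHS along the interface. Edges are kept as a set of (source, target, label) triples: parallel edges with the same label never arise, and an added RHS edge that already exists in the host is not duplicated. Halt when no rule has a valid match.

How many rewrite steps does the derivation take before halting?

[0] host  ⇒  10 nodes, 5 edges  {0-q->1 2-q->0 4-q->0 6-q->0 8-q->0}
[1] R1 @ {0↦2, 1↦3, 2↦0}  ⇒  8 nodes, 4 edges  {0-q->1 4-q->0 6-q->0 8-q->0}
[2] R1 @ {0↦4, 1↦5, 2↦0}  ⇒  6 nodes, 3 edges  {0-q->1 6-q->0 8-q->0}
[3] R1 @ {0↦6, 1↦7, 2↦0}  ⇒  4 nodes, 2 edges  {0-q->1 8-q->0}
[4] R1 @ {0↦8, 1↦9, 2↦0}  ⇒  2 nodes, 1 edges  {0-q->1}
halt: no rule applies after step 4

Answer: 4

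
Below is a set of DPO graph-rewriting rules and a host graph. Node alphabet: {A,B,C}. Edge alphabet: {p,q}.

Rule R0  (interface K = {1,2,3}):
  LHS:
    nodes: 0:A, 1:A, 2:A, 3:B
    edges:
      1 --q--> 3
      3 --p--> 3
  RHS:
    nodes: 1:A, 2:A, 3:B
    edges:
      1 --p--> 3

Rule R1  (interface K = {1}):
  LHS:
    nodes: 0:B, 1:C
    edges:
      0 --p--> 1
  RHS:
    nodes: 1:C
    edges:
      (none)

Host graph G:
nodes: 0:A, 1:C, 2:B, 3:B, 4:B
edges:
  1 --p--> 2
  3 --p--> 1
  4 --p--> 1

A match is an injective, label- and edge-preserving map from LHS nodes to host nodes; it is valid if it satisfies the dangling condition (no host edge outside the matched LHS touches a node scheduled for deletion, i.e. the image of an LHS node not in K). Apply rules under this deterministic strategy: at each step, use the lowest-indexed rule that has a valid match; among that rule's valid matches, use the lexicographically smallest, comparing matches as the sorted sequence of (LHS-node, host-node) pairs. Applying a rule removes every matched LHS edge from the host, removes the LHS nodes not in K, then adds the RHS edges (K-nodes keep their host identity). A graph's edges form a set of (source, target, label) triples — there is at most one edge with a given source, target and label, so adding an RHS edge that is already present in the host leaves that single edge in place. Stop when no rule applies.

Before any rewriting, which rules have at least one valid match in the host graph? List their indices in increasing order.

Answer: [R1]

Steps:
R0: no valid match — LHS pattern not found
R1: 2 valid matches — {0↦3, 1↦1}, {0↦4, 1↦1}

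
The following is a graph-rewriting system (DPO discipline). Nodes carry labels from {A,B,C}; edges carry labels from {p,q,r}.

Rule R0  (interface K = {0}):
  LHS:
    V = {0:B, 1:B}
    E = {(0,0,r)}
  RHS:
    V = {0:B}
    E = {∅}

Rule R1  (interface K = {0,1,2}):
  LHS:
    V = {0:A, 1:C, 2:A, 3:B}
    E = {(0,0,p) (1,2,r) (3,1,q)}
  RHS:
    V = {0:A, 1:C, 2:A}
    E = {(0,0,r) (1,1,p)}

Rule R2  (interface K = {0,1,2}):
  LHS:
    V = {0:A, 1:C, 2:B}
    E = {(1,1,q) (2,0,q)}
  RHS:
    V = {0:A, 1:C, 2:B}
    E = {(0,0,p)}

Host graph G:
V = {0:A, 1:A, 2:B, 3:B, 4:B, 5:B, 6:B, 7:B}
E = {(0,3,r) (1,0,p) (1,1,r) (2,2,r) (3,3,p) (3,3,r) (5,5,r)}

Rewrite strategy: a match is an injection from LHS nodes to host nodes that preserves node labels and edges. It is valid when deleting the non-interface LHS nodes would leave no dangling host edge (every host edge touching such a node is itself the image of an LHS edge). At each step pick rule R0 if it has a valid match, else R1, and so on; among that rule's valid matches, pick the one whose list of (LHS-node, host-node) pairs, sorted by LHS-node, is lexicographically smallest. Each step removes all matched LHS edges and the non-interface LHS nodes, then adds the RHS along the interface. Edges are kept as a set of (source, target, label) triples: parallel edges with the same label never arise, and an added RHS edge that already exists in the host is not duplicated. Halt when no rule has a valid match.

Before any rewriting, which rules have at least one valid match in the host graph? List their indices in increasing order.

Answer: [R0]

Derivation:
R0: 9 valid matches — {0↦2, 1↦4}, {0↦2, 1↦6}, {0↦2, 1↦7} (+6 more)
R1: no valid match — LHS pattern not found
R2: no valid match — LHS pattern not found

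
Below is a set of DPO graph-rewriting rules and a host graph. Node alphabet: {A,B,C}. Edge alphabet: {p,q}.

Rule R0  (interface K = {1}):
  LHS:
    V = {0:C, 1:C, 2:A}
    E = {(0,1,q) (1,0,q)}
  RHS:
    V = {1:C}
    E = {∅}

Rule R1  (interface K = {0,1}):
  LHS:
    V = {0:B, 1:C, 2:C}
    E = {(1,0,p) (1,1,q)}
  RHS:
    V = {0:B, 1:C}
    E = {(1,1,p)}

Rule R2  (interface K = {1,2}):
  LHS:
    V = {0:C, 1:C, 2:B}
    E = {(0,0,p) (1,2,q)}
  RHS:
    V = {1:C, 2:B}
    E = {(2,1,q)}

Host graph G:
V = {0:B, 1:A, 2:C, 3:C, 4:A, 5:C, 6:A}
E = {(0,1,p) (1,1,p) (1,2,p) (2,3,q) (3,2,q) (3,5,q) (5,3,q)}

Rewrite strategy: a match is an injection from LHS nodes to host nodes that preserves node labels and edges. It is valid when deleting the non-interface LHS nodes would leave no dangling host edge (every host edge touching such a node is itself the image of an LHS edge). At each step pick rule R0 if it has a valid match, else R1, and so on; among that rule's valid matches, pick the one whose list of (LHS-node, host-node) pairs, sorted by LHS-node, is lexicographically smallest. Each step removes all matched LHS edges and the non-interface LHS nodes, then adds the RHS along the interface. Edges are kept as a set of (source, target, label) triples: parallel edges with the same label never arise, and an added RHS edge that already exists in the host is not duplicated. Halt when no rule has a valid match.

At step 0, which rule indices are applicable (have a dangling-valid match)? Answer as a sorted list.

Answer: [R0]

Rewrite trace:
R0: 2 valid matches — {0↦5, 1↦3, 2↦4}, {0↦5, 1↦3, 2↦6}
R1: no valid match — LHS pattern not found
R2: no valid match — LHS pattern not found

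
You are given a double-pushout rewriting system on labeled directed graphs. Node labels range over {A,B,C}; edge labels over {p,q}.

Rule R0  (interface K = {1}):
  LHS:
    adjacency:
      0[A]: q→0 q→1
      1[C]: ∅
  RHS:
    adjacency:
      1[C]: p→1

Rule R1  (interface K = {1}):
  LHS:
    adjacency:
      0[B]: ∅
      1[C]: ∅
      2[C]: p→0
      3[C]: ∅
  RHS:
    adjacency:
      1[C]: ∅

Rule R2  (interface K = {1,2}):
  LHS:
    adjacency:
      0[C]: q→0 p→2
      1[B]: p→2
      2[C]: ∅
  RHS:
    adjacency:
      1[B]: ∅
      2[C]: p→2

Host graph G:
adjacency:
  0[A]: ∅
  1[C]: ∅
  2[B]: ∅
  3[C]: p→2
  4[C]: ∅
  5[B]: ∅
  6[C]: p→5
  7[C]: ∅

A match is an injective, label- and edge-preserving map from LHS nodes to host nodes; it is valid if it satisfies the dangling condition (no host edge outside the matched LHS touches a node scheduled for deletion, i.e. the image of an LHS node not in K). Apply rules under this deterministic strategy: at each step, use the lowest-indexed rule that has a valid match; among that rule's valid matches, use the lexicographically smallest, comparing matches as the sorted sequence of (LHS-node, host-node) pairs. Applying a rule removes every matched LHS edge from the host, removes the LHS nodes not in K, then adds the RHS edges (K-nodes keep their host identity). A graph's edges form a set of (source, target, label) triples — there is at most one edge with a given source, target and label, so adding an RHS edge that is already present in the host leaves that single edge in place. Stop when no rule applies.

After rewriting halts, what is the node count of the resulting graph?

start.  V:8 E:2  edges: 3-p->2 6-p->5
1. fire R1 via {0↦2, 1↦1, 2↦3, 3↦4}  →  V:5 E:1  edges: 6-p->5
2. fire R1 via {0↦5, 1↦1, 2↦6, 3↦7}  →  V:2 E:0  edges: ∅
final graph: no rule applies after step 2
NF nodes: {0:A, 1:C}

Answer: 2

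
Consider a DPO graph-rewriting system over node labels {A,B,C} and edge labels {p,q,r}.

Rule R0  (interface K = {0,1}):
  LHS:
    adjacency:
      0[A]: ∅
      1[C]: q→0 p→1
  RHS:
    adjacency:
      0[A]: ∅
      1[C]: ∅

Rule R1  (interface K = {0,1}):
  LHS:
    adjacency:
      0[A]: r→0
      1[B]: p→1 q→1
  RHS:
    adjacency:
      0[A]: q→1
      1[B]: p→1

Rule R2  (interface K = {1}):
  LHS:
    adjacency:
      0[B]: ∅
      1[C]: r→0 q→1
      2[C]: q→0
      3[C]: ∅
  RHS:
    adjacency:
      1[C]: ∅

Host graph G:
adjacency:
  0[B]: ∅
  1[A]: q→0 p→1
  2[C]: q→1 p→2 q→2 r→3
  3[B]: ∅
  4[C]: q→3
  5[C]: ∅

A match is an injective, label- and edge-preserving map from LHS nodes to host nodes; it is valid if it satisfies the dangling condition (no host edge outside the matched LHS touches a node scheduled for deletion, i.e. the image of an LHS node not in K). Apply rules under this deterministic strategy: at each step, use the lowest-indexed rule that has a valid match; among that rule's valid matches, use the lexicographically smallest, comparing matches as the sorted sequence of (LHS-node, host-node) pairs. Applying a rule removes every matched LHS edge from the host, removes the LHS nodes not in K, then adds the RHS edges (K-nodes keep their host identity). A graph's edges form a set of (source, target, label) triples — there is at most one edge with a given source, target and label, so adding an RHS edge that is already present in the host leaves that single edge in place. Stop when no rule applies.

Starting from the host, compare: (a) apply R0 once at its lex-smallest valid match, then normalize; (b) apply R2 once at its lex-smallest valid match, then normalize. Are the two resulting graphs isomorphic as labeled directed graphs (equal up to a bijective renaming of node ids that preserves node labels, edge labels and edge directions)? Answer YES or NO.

branch R0-first: apply at {0↦1, 1↦2} → |E|=5, then 1 more step(s) → NF |V|=3 |E|=2 V={0:B, 1:A, 2:C} E=1-q->0 1-p->1
branch R2-first: apply at {0↦3, 1↦2, 2↦4, 3↦5} → |E|=4, then 1 more step(s) → NF |V|=3 |E|=2 V={0:B, 1:A, 2:C} E=1-q->0 1-p->1
graphs isomorphic (equal up to label-preserving node renaming)

Answer: YES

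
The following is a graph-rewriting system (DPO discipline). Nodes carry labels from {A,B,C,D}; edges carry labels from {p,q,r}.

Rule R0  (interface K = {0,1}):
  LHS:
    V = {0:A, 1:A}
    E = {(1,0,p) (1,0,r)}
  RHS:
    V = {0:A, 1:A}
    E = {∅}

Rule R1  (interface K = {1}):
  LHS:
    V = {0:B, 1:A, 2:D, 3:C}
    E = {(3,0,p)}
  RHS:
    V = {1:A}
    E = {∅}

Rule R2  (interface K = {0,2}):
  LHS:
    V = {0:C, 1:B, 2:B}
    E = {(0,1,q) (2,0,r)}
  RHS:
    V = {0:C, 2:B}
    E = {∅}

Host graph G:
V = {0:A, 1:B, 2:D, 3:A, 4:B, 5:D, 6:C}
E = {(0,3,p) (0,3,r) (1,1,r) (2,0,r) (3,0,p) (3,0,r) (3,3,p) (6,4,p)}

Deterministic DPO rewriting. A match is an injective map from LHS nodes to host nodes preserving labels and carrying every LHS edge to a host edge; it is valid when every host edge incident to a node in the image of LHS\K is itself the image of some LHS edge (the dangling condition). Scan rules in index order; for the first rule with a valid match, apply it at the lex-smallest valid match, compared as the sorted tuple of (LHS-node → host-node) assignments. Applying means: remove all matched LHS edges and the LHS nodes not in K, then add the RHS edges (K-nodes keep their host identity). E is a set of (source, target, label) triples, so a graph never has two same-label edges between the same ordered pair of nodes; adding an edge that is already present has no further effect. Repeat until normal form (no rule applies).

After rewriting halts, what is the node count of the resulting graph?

Answer: 4

Steps:
start.  V:7 E:8  edges: 0-p->3 0-r->3 1-r->1 2-r->0 3-p->0 3-r->0 3-p->3 6-p->4
1. fire R0 via {0↦0, 1↦3}  →  V:7 E:6  edges: 0-p->3 0-r->3 1-r->1 2-r->0 3-p->3 6-p->4
2. fire R0 via {0↦3, 1↦0}  →  V:7 E:4  edges: 1-r->1 2-r->0 3-p->3 6-p->4
3. fire R1 via {0↦4, 1↦0, 2↦5, 3↦6}  →  V:4 E:3  edges: 1-r->1 2-r->0 3-p->3
final graph: no rule applies after step 3
NF nodes: {0:A, 1:B, 2:D, 3:A}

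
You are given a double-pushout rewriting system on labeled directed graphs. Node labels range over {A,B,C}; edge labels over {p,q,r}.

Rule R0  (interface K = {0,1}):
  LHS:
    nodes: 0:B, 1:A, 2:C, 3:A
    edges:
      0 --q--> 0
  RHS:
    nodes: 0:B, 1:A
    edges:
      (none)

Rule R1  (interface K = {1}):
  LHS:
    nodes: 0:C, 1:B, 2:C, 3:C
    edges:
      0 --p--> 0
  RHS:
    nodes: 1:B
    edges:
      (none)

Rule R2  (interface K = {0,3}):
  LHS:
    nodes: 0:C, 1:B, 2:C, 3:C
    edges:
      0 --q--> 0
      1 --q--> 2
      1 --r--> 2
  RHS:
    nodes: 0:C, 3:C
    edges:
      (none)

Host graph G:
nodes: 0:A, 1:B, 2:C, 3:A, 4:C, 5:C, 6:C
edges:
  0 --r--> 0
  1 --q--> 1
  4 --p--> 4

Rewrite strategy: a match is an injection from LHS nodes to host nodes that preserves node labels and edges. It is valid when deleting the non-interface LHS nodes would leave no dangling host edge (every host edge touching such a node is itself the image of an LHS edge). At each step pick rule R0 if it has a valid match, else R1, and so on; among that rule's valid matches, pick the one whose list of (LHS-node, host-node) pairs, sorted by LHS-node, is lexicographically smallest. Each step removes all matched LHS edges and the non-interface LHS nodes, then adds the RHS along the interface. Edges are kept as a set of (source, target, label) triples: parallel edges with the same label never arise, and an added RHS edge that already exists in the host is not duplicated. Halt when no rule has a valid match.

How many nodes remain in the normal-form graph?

[0] host  ⇒  7 nodes, 3 edges  {0-r->0 1-q->1 4-p->4}
[1] R0 @ {0↦1, 1↦0, 2↦2, 3↦3}  ⇒  5 nodes, 2 edges  {0-r->0 4-p->4}
[2] R1 @ {0↦4, 1↦1, 2↦5, 3↦6}  ⇒  2 nodes, 1 edges  {0-r->0}
normal form: no rule applies after step 2
NF nodes: {0:A, 1:B}

Answer: 2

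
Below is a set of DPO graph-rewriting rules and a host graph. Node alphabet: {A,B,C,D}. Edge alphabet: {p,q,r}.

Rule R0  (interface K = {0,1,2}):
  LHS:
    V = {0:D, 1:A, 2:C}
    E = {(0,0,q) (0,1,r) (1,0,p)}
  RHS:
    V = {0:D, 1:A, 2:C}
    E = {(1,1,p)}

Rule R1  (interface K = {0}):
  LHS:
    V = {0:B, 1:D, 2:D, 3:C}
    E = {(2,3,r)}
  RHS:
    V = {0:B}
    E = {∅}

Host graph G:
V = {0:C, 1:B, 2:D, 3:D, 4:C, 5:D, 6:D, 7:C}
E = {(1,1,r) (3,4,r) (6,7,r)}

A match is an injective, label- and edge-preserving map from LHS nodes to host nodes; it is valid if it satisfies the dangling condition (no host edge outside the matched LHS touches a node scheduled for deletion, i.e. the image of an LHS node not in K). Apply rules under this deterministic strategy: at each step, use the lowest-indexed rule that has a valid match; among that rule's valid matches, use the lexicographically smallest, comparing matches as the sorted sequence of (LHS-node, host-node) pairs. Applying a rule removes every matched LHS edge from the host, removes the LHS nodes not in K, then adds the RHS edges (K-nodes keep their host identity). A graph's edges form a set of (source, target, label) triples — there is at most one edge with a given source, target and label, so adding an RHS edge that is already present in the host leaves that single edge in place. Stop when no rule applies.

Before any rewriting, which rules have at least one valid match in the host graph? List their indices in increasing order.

R0: no valid match — LHS pattern not found
R1: 4 valid matches — {0↦1, 1↦2, 2↦3, 3↦4}, {0↦1, 1↦2, 2↦6, 3↦7}, {0↦1, 1↦5, 2↦3, 3↦4} (+1 more)

Answer: [R1]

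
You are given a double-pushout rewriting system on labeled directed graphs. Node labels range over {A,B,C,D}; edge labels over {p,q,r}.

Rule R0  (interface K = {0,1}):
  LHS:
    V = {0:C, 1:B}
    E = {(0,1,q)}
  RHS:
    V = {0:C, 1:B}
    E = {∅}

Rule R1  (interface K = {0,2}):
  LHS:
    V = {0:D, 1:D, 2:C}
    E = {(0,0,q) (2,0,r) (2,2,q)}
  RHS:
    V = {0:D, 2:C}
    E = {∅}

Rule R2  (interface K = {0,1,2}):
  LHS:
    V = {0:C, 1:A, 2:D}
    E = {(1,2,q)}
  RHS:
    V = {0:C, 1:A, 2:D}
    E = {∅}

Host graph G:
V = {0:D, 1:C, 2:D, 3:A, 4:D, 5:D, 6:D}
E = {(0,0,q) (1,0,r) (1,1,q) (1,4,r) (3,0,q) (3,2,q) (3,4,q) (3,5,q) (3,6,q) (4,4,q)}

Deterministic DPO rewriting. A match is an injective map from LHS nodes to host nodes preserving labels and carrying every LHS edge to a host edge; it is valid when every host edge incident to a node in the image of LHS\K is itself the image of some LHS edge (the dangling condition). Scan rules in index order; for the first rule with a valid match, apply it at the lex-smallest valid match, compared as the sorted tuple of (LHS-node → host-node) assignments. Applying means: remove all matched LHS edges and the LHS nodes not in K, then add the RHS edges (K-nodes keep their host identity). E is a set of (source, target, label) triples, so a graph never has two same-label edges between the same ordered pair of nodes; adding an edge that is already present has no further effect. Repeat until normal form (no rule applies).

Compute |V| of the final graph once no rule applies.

initial: |V|=7 |E|=10  E = 0-q->0 1-r->0 1-q->1 1-r->4 3-q->0 3-q->2 3-q->4 3-q->5 3-q->6 4-q->4
step 1: apply R2 at {0↦1, 1↦3, 2↦0}  → |V|=7 |E|=9  E = 0-q->0 1-r->0 1-q->1 1-r->4 3-q->2 3-q->4 3-q->5 3-q->6 4-q->4
step 2: apply R2 at {0↦1, 1↦3, 2↦2}  → |V|=7 |E|=8  E = 0-q->0 1-r->0 1-q->1 1-r->4 3-q->4 3-q->5 3-q->6 4-q->4
step 3: apply R1 at {0↦0, 1↦2, 2↦1}  → |V|=6 |E|=5  E = 1-r->4 3-q->4 3-q->5 3-q->6 4-q->4
step 4: apply R2 at {0↦1, 1↦3, 2↦4}  → |V|=6 |E|=4  E = 1-r->4 3-q->5 3-q->6 4-q->4
step 5: apply R2 at {0↦1, 1↦3, 2↦5}  → |V|=6 |E|=3  E = 1-r->4 3-q->6 4-q->4
step 6: apply R2 at {0↦1, 1↦3, 2↦6}  → |V|=6 |E|=2  E = 1-r->4 4-q->4
final graph: no rule applies after step 6
NF nodes: {0:D, 1:C, 3:A, 4:D, 5:D, 6:D}

Answer: 6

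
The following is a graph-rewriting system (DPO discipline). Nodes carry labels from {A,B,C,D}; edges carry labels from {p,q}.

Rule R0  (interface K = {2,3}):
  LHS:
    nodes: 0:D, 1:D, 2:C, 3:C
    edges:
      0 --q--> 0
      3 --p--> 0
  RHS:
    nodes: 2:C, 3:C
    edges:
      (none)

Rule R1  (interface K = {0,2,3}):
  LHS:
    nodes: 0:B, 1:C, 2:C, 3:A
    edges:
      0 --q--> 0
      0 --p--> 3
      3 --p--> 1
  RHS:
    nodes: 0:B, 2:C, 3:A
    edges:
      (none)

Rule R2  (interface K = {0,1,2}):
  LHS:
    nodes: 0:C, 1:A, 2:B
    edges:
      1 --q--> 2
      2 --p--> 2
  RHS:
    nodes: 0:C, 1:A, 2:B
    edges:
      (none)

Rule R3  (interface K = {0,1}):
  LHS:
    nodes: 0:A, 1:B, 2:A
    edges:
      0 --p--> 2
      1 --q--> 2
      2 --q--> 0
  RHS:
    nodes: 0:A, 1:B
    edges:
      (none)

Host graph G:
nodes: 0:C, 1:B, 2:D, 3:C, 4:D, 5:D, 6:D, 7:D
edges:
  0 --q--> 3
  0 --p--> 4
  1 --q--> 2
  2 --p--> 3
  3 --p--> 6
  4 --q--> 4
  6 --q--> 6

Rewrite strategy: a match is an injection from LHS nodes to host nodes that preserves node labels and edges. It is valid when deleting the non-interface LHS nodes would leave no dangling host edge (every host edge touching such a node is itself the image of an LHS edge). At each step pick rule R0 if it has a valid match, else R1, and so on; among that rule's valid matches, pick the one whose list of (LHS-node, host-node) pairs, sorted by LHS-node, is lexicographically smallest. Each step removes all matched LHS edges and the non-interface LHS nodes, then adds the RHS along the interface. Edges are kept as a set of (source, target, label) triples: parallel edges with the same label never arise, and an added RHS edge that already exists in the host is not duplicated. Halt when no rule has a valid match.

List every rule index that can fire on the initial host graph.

Answer: [R0]

Rewrite trace:
R0: 4 valid matches — {0↦4, 1↦5, 2↦3, 3↦0}, {0↦4, 1↦7, 2↦3, 3↦0}, {0↦6, 1↦5, 2↦0, 3↦3} (+1 more)
R1: no valid match — LHS pattern not found
R2: no valid match — LHS pattern not found
R3: no valid match — LHS pattern not found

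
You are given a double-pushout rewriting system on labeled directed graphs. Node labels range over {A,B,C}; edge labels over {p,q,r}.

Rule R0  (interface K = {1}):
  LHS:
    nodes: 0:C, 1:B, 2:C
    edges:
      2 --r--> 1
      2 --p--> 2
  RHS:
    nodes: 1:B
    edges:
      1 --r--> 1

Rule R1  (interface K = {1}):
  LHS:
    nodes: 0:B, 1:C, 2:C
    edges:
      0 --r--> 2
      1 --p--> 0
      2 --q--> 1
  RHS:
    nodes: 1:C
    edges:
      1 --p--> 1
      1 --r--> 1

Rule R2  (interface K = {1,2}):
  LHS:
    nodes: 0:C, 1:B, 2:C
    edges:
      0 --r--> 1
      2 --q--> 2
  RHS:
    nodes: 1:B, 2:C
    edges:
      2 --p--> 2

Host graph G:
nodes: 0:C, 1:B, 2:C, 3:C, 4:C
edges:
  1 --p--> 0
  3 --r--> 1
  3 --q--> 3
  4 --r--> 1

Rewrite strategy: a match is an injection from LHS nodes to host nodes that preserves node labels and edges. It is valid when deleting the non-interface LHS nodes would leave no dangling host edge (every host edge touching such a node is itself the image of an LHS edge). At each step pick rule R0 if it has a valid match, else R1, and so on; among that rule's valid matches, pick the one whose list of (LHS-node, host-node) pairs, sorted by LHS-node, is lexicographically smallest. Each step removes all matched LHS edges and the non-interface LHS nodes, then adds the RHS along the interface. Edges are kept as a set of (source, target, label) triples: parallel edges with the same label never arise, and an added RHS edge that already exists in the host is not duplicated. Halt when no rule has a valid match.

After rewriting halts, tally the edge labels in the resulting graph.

Answer: p:1 r:1

Derivation:
initial: |V|=5 |E|=4  E = 1-p->0 3-r->1 3-q->3 4-r->1
step 1: apply R2 at {0↦4, 1↦1, 2↦3}  → |V|=4 |E|=3  E = 1-p->0 3-r->1 3-p->3
step 2: apply R0 at {0↦2, 1↦1, 2↦3}  → |V|=2 |E|=2  E = 1-p->0 1-r->1
halt: no rule applies after step 2
NF edges: [(1, 0, 'p'), (1, 1, 'r')]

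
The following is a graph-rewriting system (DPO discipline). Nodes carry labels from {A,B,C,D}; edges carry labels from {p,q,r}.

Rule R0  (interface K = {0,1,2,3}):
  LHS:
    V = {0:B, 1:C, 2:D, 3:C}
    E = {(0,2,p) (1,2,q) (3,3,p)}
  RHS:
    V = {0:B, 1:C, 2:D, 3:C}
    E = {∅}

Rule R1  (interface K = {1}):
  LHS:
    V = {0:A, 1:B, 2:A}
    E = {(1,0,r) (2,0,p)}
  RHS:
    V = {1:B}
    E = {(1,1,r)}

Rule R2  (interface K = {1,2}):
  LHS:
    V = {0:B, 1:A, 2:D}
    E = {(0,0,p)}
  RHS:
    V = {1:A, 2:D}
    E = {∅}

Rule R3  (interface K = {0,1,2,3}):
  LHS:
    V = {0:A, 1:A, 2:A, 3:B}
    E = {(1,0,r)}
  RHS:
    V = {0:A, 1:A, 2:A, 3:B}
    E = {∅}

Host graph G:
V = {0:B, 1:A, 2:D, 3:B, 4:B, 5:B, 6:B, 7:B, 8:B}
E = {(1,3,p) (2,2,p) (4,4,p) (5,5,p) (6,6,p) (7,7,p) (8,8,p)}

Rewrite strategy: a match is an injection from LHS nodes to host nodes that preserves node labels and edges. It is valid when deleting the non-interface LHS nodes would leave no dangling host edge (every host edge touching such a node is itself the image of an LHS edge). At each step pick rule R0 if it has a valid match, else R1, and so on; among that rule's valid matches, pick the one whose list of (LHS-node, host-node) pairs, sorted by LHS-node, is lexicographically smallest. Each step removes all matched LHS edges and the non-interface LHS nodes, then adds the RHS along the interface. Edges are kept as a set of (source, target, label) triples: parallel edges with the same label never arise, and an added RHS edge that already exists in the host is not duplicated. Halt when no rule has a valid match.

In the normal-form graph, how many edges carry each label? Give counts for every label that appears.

[0] host  ⇒  9 nodes, 7 edges  {1-p->3 2-p->2 4-p->4 5-p->5 6-p->6 7-p->7 8-p->8}
[1] R2 @ {0↦4, 1↦1, 2↦2}  ⇒  8 nodes, 6 edges  {1-p->3 2-p->2 5-p->5 6-p->6 7-p->7 8-p->8}
[2] R2 @ {0↦5, 1↦1, 2↦2}  ⇒  7 nodes, 5 edges  {1-p->3 2-p->2 6-p->6 7-p->7 8-p->8}
[3] R2 @ {0↦6, 1↦1, 2↦2}  ⇒  6 nodes, 4 edges  {1-p->3 2-p->2 7-p->7 8-p->8}
[4] R2 @ {0↦7, 1↦1, 2↦2}  ⇒  5 nodes, 3 edges  {1-p->3 2-p->2 8-p->8}
[5] R2 @ {0↦8, 1↦1, 2↦2}  ⇒  4 nodes, 2 edges  {1-p->3 2-p->2}
halt: no rule applies after step 5
NF edges: [(1, 3, 'p'), (2, 2, 'p')]

Answer: p:2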